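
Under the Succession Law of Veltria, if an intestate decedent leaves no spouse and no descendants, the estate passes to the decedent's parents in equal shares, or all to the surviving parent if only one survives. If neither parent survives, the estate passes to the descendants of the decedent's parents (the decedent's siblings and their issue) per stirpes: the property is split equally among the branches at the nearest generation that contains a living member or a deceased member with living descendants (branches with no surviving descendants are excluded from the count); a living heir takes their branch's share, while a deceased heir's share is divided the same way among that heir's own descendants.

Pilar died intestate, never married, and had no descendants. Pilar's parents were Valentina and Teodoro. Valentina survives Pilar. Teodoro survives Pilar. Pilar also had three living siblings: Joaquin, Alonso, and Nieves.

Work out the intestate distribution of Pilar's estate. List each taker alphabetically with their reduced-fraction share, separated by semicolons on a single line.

Teodoro 1/2; Valentina 1/2

Both parents survive, so Valentina and Teodoro each take 1/2. The siblings take nothing because a surviving parent has priority.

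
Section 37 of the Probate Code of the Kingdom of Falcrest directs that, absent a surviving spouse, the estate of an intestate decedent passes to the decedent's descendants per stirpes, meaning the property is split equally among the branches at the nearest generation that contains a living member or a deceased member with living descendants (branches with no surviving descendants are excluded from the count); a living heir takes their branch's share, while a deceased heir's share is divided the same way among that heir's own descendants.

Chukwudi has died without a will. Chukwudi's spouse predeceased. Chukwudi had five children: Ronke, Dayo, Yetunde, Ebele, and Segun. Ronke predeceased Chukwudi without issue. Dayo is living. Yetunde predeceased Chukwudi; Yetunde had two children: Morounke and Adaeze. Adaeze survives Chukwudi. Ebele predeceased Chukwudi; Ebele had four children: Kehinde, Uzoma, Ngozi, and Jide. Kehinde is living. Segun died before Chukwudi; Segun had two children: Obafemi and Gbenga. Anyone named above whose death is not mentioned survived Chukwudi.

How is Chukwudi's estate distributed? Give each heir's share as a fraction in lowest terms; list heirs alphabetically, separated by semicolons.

There is no surviving spouse, so the entire estate passes to Chukwudi's descendants per stirpes.
Ronke left no surviving issue, so that branch lapses and is disregarded.
The estate is divided into 4 equal shares of 1/4 among Dayo, Yetunde, Ebele, Segun.
Dayo is living and takes 1/4.
Yetunde predeceased; the 1/4 allotted to Yetunde's branch passes to Yetunde's issue by representation.
The 1/4 is divided into 2 equal shares of 1/8 among Morounke, Adaeze.
Morounke is living and takes 1/8.
Adaeze is living and takes 1/8.
Ebele predeceased; the 1/4 allotted to Ebele's branch passes to Ebele's issue by representation.
The 1/4 is divided into 4 equal shares of 1/16 among Kehinde, Uzoma, Ngozi, Jide.
Kehinde is living and takes 1/16.
Uzoma is living and takes 1/16.
Ngozi is living and takes 1/16.
Jide is living and takes 1/16.
Segun predeceased; the 1/4 allotted to Segun's branch passes to Segun's issue by representation.
The 1/4 is divided into 2 equal shares of 1/8 among Obafemi, Gbenga.
Obafemi is living and takes 1/8.
Gbenga is living and takes 1/8.

Adaeze 1/8; Dayo 1/4; Gbenga 1/8; Jide 1/16; Kehinde 1/16; Morounke 1/8; Ngozi 1/16; Obafemi 1/8; Uzoma 1/16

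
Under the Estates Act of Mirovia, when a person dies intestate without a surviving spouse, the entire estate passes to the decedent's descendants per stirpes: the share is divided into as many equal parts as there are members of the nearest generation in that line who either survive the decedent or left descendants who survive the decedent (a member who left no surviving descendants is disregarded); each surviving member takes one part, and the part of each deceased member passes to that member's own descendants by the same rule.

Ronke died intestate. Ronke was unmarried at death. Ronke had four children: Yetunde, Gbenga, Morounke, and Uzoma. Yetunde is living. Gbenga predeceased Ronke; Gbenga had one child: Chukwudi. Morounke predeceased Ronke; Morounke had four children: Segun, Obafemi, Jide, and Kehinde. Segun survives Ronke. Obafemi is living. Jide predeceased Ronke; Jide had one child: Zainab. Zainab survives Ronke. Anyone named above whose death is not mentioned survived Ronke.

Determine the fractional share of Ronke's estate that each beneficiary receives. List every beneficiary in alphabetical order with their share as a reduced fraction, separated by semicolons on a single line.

There is no surviving spouse, so the entire estate passes to Ronke's descendants per stirpes.
The estate is divided into 4 equal shares of 1/4 among Yetunde, Gbenga, Morounke, Uzoma.
Yetunde is living and takes 1/4.
Gbenga predeceased; the 1/4 allotted to Gbenga's branch passes to Gbenga's issue by representation.
Chukwudi is the sole taker at this level and receives the full 1/4.
Morounke predeceased; the 1/4 allotted to Morounke's branch passes to Morounke's issue by representation.
The 1/4 is divided into 4 equal shares of 1/16 among Segun, Obafemi, Jide, Kehinde.
Segun is living and takes 1/16.
Obafemi is living and takes 1/16.
Jide predeceased; the 1/16 allotted to Jide's branch passes to Jide's issue by representation.
Zainab is the sole taker at this level and receives the full 1/16.
Kehinde is living and takes 1/16.
Uzoma is living and takes 1/4.

Chukwudi 1/4; Kehinde 1/16; Obafemi 1/16; Segun 1/16; Uzoma 1/4; Yetunde 1/4; Zainab 1/16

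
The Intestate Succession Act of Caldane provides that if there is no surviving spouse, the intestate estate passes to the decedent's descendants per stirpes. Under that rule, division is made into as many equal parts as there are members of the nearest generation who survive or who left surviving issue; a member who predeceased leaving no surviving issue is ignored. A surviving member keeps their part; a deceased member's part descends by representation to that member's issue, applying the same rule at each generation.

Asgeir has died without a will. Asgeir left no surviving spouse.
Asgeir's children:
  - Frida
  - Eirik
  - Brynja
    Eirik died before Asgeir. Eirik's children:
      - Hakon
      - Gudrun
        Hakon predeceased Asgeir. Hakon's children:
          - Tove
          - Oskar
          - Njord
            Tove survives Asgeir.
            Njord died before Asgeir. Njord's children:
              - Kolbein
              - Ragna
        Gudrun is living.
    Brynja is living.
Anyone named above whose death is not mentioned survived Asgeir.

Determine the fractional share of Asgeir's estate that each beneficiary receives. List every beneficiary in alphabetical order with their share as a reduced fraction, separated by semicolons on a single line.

There is no surviving spouse, so the entire estate passes to Asgeir's descendants per stirpes.
The estate is divided into 3 equal shares of 1/3 among Frida, Eirik, Brynja.
Frida is living and takes 1/3.
Eirik predeceased; the 1/3 allotted to Eirik's branch passes to Eirik's issue by representation.
The 1/3 is divided into 2 equal shares of 1/6 among Hakon, Gudrun.
Hakon predeceased; the 1/6 allotted to Hakon's branch passes to Hakon's issue by representation.
The 1/6 is divided into 3 equal shares of 1/18 among Tove, Oskar, Njord.
Tove is living and takes 1/18.
Oskar is living and takes 1/18.
Njord predeceased; the 1/18 allotted to Njord's branch passes to Njord's issue by representation.
The 1/18 is divided into 2 equal shares of 1/36 among Kolbein, Ragna.
Kolbein is living and takes 1/36.
Ragna is living and takes 1/36.
Gudrun is living and takes 1/6.
Brynja is living and takes 1/3.

Brynja 1/3; Frida 1/3; Gudrun 1/6; Kolbein 1/36; Oskar 1/18; Ragna 1/36; Tove 1/18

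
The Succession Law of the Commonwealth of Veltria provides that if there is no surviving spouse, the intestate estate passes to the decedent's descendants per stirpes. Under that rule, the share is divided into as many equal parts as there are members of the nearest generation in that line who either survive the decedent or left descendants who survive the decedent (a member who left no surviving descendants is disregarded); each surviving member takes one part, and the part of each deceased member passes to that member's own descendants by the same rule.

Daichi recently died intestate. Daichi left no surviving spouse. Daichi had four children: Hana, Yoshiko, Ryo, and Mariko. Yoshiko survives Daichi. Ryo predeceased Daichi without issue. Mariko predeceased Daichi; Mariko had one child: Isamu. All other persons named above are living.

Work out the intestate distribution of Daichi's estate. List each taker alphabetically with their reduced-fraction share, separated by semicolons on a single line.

Hana 1/3; Isamu 1/3; Yoshiko 1/3

There is no surviving spouse, so the entire estate passes to Daichi's descendants per stirpes.
Ryo left no surviving issue, so that branch lapses and is disregarded.
The estate is divided into 3 equal shares of 1/3 among Hana, Yoshiko, Mariko.
Hana is living and takes 1/3.
Yoshiko is living and takes 1/3.
Mariko predeceased; the 1/3 allotted to Mariko's branch passes to Mariko's issue by representation.
Isamu is the sole taker at this level and receives the full 1/3.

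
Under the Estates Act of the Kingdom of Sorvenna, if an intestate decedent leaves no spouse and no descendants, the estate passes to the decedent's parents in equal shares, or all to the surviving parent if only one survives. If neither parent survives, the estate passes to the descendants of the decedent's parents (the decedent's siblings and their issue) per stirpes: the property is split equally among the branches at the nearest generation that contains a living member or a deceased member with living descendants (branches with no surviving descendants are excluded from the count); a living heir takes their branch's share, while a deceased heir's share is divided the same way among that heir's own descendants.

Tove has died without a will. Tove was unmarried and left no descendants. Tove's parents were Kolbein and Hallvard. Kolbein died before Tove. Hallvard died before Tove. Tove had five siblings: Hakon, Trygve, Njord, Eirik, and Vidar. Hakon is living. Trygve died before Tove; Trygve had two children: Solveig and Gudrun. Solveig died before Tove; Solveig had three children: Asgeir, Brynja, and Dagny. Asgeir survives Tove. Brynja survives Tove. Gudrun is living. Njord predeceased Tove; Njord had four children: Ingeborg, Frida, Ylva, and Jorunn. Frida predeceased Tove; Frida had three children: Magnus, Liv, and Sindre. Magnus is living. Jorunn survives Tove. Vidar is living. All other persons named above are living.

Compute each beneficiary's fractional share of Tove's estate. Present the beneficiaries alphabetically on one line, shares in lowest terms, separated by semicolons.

Asgeir 1/30; Brynja 1/30; Dagny 1/30; Eirik 1/5; Gudrun 1/10; Hakon 1/5; Ingeborg 1/20; Jorunn 1/20; Liv 1/60; Magnus 1/60; Sindre 1/60; Vidar 1/5; Ylva 1/20

Neither parent survives and there are no descendants, so the estate passes to Tove's siblings and their issue per stirpes.
The estate is divided into 5 equal shares of 1/5 among Hakon, Trygve, Njord, Eirik, Vidar.
Hakon is living and takes 1/5.
Trygve predeceased; the 1/5 allotted to Trygve's branch passes to Trygve's issue by representation.
The 1/5 is divided into 2 equal shares of 1/10 among Solveig, Gudrun.
Solveig predeceased; the 1/10 allotted to Solveig's branch passes to Solveig's issue by representation.
The 1/10 is divided into 3 equal shares of 1/30 among Asgeir, Brynja, Dagny.
Asgeir is living and takes 1/30.
Brynja is living and takes 1/30.
Dagny is living and takes 1/30.
Gudrun is living and takes 1/10.
Njord predeceased; the 1/5 allotted to Njord's branch passes to Njord's issue by representation.
The 1/5 is divided into 4 equal shares of 1/20 among Ingeborg, Frida, Ylva, Jorunn.
Ingeborg is living and takes 1/20.
Frida predeceased; the 1/20 allotted to Frida's branch passes to Frida's issue by representation.
The 1/20 is divided into 3 equal shares of 1/60 among Magnus, Liv, Sindre.
Magnus is living and takes 1/60.
Liv is living and takes 1/60.
Sindre is living and takes 1/60.
Ylva is living and takes 1/20.
Jorunn is living and takes 1/20.
Eirik is living and takes 1/5.
Vidar is living and takes 1/5.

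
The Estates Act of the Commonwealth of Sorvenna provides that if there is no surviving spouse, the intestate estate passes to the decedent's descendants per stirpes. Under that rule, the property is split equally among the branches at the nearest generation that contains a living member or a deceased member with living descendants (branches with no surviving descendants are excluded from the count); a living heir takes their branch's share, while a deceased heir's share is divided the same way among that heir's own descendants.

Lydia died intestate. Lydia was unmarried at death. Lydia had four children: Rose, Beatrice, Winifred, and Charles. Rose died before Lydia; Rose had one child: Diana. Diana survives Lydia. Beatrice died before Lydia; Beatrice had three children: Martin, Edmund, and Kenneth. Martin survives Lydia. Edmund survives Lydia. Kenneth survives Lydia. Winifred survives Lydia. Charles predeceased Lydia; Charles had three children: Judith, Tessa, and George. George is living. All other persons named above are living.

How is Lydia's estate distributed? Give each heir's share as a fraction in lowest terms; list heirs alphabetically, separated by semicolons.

There is no surviving spouse, so the entire estate passes to Lydia's descendants per stirpes.
The estate is divided into 4 equal shares of 1/4 among Rose, Beatrice, Winifred, Charles.
Rose predeceased; the 1/4 allotted to Rose's branch passes to Rose's issue by representation.
Diana is the sole taker at this level and receives the full 1/4.
Beatrice predeceased; the 1/4 allotted to Beatrice's branch passes to Beatrice's issue by representation.
The 1/4 is divided into 3 equal shares of 1/12 among Martin, Edmund, Kenneth.
Martin is living and takes 1/12.
Edmund is living and takes 1/12.
Kenneth is living and takes 1/12.
Winifred is living and takes 1/4.
Charles predeceased; the 1/4 allotted to Charles's branch passes to Charles's issue by representation.
The 1/4 is divided into 3 equal shares of 1/12 among Judith, Tessa, George.
Judith is living and takes 1/12.
Tessa is living and takes 1/12.
George is living and takes 1/12.

Diana 1/4; Edmund 1/12; George 1/12; Judith 1/12; Kenneth 1/12; Martin 1/12; Tessa 1/12; Winifred 1/4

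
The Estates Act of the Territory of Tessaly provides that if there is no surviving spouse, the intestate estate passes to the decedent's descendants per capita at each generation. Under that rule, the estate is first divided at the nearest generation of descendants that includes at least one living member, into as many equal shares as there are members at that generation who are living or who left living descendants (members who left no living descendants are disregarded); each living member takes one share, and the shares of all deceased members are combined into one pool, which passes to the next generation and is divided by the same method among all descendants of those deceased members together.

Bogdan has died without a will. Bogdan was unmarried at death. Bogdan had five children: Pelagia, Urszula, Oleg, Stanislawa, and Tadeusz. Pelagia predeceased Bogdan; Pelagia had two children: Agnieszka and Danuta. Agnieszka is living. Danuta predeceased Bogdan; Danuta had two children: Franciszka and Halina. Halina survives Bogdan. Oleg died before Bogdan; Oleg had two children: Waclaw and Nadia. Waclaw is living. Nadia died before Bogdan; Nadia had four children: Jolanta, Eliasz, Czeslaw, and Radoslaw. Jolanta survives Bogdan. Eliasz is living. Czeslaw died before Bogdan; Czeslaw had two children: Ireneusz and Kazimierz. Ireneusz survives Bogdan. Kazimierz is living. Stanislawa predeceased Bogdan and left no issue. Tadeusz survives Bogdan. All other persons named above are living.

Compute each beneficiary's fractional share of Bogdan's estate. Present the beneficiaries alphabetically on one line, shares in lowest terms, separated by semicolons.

Agnieszka 1/8; Eliasz 1/24; Franciszka 1/24; Halina 1/24; Ireneusz 1/48; Jolanta 1/24; Kazimierz 1/48; Radoslaw 1/24; Tadeusz 1/4; Urszula 1/4; Waclaw 1/8

There is no surviving spouse, so the entire estate passes to Bogdan's descendants per capita at each generation.
At generation 1 (Pelagia, Urszula, Oleg, Tadeusz) there are 4 shares of (1)/4 = 1/4 each.
Living: Urszula and Tadeusz — each takes 1/4.
Deceased: Pelagia and Oleg. Their combined 1/2 is pooled and carried to generation 2.
At generation 2 (Agnieszka, Danuta, Waclaw, Nadia) there are 4 shares of (1/2)/4 = 1/8 each.
Living: Agnieszka and Waclaw — each takes 1/8.
Deceased: Danuta and Nadia. Their combined 1/4 is pooled and carried to generation 3.
At generation 3 (Franciszka, Halina, Jolanta, Eliasz, Czeslaw, Radoslaw) there are 6 shares of (1/4)/6 = 1/24 each.
Living: Franciszka, Halina, Jolanta, Eliasz, and Radoslaw — each takes 1/24.
Deceased: Czeslaw. That 1/24 share is carried to generation 4.
At generation 4 (Ireneusz, Kazimierz) there are 2 shares of (1/24)/2 = 1/48 each.
Living: Ireneusz and Kazimierz — each takes 1/48.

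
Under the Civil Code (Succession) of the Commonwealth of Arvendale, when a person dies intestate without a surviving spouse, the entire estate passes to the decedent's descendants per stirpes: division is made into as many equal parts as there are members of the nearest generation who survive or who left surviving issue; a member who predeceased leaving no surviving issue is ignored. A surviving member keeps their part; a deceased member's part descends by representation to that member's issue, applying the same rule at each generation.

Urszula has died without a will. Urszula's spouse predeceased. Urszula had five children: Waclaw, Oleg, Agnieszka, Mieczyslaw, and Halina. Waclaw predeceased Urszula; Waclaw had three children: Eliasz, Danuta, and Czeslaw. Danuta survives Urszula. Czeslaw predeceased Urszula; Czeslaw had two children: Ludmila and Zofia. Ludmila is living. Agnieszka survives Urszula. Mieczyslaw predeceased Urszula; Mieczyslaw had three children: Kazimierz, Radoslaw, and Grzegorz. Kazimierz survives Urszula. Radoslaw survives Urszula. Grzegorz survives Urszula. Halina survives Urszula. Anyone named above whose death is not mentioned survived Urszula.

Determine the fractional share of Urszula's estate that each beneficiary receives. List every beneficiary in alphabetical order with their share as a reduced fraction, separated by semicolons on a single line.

Agnieszka 1/5; Danuta 1/15; Eliasz 1/15; Grzegorz 1/15; Halina 1/5; Kazimierz 1/15; Ludmila 1/30; Oleg 1/5; Radoslaw 1/15; Zofia 1/30

There is no surviving spouse, so the entire estate passes to Urszula's descendants per stirpes.
The estate is divided into 5 equal shares of 1/5 among Waclaw, Oleg, Agnieszka, Mieczyslaw, Halina.
Waclaw predeceased; the 1/5 allotted to Waclaw's branch passes to Waclaw's issue by representation.
The 1/5 is divided into 3 equal shares of 1/15 among Eliasz, Danuta, Czeslaw.
Eliasz is living and takes 1/15.
Danuta is living and takes 1/15.
Czeslaw predeceased; the 1/15 allotted to Czeslaw's branch passes to Czeslaw's issue by representation.
The 1/15 is divided into 2 equal shares of 1/30 among Ludmila, Zofia.
Ludmila is living and takes 1/30.
Zofia is living and takes 1/30.
Oleg is living and takes 1/5.
Agnieszka is living and takes 1/5.
Mieczyslaw predeceased; the 1/5 allotted to Mieczyslaw's branch passes to Mieczyslaw's issue by representation.
The 1/5 is divided into 3 equal shares of 1/15 among Kazimierz, Radoslaw, Grzegorz.
Kazimierz is living and takes 1/15.
Radoslaw is living and takes 1/15.
Grzegorz is living and takes 1/15.
Halina is living and takes 1/5.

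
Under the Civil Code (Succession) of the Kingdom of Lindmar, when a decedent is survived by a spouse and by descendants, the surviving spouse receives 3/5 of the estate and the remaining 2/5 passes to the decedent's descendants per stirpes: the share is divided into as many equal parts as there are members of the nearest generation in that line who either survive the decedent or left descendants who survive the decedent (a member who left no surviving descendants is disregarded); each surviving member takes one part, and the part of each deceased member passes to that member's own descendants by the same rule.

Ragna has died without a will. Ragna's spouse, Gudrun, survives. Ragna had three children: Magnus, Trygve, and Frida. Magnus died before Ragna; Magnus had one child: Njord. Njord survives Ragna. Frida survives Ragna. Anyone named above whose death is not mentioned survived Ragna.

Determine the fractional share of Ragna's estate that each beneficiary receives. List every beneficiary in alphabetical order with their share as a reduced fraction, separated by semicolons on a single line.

Frida 2/15; Gudrun 3/5; Njord 2/15; Trygve 2/15

Gudrun, as surviving spouse, takes 3/5.
The remaining 2/5 passes to Ragna's descendants per stirpes.
The 2/5 is divided into 3 equal shares of 2/15 among Magnus, Trygve, Frida.
Magnus predeceased; the 2/15 allotted to Magnus's branch passes to Magnus's issue by representation.
Njord is the sole taker at this level and receives the full 2/15.
Trygve is living and takes 2/15.
Frida is living and takes 2/15.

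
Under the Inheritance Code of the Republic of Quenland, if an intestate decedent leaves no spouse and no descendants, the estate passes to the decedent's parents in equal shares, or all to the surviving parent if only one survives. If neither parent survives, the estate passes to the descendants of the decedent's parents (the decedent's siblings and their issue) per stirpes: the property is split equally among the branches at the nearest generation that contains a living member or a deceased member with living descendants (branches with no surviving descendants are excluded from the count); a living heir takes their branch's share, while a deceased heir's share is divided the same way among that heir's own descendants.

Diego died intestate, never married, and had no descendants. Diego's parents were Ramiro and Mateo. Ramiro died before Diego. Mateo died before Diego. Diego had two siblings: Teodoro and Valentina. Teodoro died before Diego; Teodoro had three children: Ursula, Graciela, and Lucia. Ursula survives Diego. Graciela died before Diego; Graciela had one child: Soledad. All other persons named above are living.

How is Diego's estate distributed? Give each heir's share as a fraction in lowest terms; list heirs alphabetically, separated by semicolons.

Lucia 1/6; Soledad 1/6; Ursula 1/6; Valentina 1/2

Neither parent survives and there are no descendants, so the estate passes to Diego's siblings and their issue per stirpes.
The estate is divided into 2 equal shares of 1/2 among Teodoro, Valentina.
Teodoro predeceased; the 1/2 allotted to Teodoro's branch passes to Teodoro's issue by representation.
The 1/2 is divided into 3 equal shares of 1/6 among Ursula, Graciela, Lucia.
Ursula is living and takes 1/6.
Graciela predeceased; the 1/6 allotted to Graciela's branch passes to Graciela's issue by representation.
Soledad is the sole taker at this level and receives the full 1/6.
Lucia is living and takes 1/6.
Valentina is living and takes 1/2.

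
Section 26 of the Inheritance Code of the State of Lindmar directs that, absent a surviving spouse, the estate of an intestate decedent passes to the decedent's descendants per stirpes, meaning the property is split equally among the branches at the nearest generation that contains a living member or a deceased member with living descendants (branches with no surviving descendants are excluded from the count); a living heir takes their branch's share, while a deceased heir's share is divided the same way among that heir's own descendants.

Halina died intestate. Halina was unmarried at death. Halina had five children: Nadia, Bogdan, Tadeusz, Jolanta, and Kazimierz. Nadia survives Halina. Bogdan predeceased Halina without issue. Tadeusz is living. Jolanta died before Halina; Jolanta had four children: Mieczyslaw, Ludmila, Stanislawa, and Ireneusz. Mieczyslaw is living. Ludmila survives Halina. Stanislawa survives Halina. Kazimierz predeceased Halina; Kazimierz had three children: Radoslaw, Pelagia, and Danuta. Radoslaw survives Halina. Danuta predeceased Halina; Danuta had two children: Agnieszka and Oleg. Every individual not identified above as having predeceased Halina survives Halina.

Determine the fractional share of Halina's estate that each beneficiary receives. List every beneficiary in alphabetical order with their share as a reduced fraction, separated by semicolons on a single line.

There is no surviving spouse, so the entire estate passes to Halina's descendants per stirpes.
Bogdan left no surviving issue, so that branch lapses and is disregarded.
The estate is divided into 4 equal shares of 1/4 among Nadia, Tadeusz, Jolanta, Kazimierz.
Nadia is living and takes 1/4.
Tadeusz is living and takes 1/4.
Jolanta predeceased; the 1/4 allotted to Jolanta's branch passes to Jolanta's issue by representation.
The 1/4 is divided into 4 equal shares of 1/16 among Mieczyslaw, Ludmila, Stanislawa, Ireneusz.
Mieczyslaw is living and takes 1/16.
Ludmila is living and takes 1/16.
Stanislawa is living and takes 1/16.
Ireneusz is living and takes 1/16.
Kazimierz predeceased; the 1/4 allotted to Kazimierz's branch passes to Kazimierz's issue by representation.
The 1/4 is divided into 3 equal shares of 1/12 among Radoslaw, Pelagia, Danuta.
Radoslaw is living and takes 1/12.
Pelagia is living and takes 1/12.
Danuta predeceased; the 1/12 allotted to Danuta's branch passes to Danuta's issue by representation.
The 1/12 is divided into 2 equal shares of 1/24 among Agnieszka, Oleg.
Agnieszka is living and takes 1/24.
Oleg is living and takes 1/24.

Agnieszka 1/24; Ireneusz 1/16; Ludmila 1/16; Mieczyslaw 1/16; Nadia 1/4; Oleg 1/24; Pelagia 1/12; Radoslaw 1/12; Stanislawa 1/16; Tadeusz 1/4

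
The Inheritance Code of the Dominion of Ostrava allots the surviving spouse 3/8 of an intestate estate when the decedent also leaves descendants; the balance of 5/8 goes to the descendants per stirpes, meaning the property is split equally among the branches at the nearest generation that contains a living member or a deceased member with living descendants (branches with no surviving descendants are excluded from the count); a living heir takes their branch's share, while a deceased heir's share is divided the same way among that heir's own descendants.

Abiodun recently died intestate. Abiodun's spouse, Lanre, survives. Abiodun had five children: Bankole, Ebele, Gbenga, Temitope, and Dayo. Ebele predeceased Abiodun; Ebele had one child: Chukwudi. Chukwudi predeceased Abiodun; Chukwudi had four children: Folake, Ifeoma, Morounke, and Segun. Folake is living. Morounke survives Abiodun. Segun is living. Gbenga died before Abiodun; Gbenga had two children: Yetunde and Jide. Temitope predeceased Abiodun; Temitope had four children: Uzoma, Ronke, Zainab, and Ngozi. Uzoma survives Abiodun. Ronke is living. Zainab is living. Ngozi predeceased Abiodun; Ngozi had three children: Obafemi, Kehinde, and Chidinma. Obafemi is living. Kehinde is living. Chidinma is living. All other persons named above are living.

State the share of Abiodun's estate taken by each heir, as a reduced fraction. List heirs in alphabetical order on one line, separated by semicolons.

Lanre, as surviving spouse, takes 3/8.
The remaining 5/8 passes to Abiodun's descendants per stirpes.
The 5/8 is divided into 5 equal shares of 1/8 among Bankole, Ebele, Gbenga, Temitope, Dayo.
Bankole is living and takes 1/8.
Ebele predeceased; the 1/8 allotted to Ebele's branch passes to Ebele's issue by representation.
Chukwudi's line is the sole branch at this level, so the full 1/8 passes to Chukwudi's issue by representation.
The 1/8 is divided into 4 equal shares of 1/32 among Folake, Ifeoma, Morounke, Segun.
Folake is living and takes 1/32.
Ifeoma is living and takes 1/32.
Morounke is living and takes 1/32.
Segun is living and takes 1/32.
Gbenga predeceased; the 1/8 allotted to Gbenga's branch passes to Gbenga's issue by representation.
The 1/8 is divided into 2 equal shares of 1/16 among Yetunde, Jide.
Yetunde is living and takes 1/16.
Jide is living and takes 1/16.
Temitope predeceased; the 1/8 allotted to Temitope's branch passes to Temitope's issue by representation.
The 1/8 is divided into 4 equal shares of 1/32 among Uzoma, Ronke, Zainab, Ngozi.
Uzoma is living and takes 1/32.
Ronke is living and takes 1/32.
Zainab is living and takes 1/32.
Ngozi predeceased; the 1/32 allotted to Ngozi's branch passes to Ngozi's issue by representation.
The 1/32 is divided into 3 equal shares of 1/96 among Obafemi, Kehinde, Chidinma.
Obafemi is living and takes 1/96.
Kehinde is living and takes 1/96.
Chidinma is living and takes 1/96.
Dayo is living and takes 1/8.

Bankole 1/8; Chidinma 1/96; Dayo 1/8; Folake 1/32; Ifeoma 1/32; Jide 1/16; Kehinde 1/96; Lanre 3/8; Morounke 1/32; Obafemi 1/96; Ronke 1/32; Segun 1/32; Uzoma 1/32; Yetunde 1/16; Zainab 1/32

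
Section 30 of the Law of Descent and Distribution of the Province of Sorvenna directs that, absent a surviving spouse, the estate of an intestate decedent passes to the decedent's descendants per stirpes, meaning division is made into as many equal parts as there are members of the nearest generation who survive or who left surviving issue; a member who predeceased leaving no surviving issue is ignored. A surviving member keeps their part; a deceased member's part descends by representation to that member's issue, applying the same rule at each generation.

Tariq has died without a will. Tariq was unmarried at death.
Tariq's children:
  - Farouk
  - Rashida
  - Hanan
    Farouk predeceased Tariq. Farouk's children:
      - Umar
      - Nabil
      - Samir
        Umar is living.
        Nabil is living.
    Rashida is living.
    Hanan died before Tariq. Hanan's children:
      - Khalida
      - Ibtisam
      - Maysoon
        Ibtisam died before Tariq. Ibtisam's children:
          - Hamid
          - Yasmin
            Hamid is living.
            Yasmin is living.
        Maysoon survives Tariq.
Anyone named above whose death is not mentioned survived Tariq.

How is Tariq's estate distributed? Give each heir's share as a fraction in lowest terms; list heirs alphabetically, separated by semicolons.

Hamid 1/18; Khalida 1/9; Maysoon 1/9; Nabil 1/9; Rashida 1/3; Samir 1/9; Umar 1/9; Yasmin 1/18

There is no surviving spouse, so the entire estate passes to Tariq's descendants per stirpes.
The estate is divided into 3 equal shares of 1/3 among Farouk, Rashida, Hanan.
Farouk predeceased; the 1/3 allotted to Farouk's branch passes to Farouk's issue by representation.
The 1/3 is divided into 3 equal shares of 1/9 among Umar, Nabil, Samir.
Umar is living and takes 1/9.
Nabil is living and takes 1/9.
Samir is living and takes 1/9.
Rashida is living and takes 1/3.
Hanan predeceased; the 1/3 allotted to Hanan's branch passes to Hanan's issue by representation.
The 1/3 is divided into 3 equal shares of 1/9 among Khalida, Ibtisam, Maysoon.
Khalida is living and takes 1/9.
Ibtisam predeceased; the 1/9 allotted to Ibtisam's branch passes to Ibtisam's issue by representation.
The 1/9 is divided into 2 equal shares of 1/18 among Hamid, Yasmin.
Hamid is living and takes 1/18.
Yasmin is living and takes 1/18.
Maysoon is living and takes 1/9.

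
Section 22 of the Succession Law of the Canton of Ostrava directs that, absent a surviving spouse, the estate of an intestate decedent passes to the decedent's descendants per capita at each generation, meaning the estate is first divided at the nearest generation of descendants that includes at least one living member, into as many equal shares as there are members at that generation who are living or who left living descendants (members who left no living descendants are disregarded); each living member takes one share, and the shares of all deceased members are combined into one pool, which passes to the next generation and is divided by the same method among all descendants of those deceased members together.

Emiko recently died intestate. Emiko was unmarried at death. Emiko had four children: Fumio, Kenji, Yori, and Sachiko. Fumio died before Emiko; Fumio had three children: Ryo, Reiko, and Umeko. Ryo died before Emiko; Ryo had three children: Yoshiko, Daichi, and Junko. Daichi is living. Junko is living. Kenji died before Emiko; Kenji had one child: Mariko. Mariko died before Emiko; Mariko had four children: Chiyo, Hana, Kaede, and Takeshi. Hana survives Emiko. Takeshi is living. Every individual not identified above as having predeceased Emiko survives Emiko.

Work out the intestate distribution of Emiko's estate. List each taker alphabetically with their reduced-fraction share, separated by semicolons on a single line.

Chiyo 1/28; Daichi 1/28; Hana 1/28; Junko 1/28; Kaede 1/28; Reiko 1/8; Sachiko 1/4; Takeshi 1/28; Umeko 1/8; Yori 1/4; Yoshiko 1/28

There is no surviving spouse, so the entire estate passes to Emiko's descendants per capita at each generation.
At generation 1 (Fumio, Kenji, Yori, Sachiko) there are 4 shares of (1)/4 = 1/4 each.
Living: Yori and Sachiko — each takes 1/4.
Deceased: Fumio and Kenji. Their combined 1/2 is pooled and carried to generation 2.
At generation 2 (Ryo, Reiko, Umeko, Mariko) there are 4 shares of (1/2)/4 = 1/8 each.
Living: Reiko and Umeko — each takes 1/8.
Deceased: Ryo and Mariko. Their combined 1/4 is pooled and carried to generation 3.
At generation 3 (Yoshiko, Daichi, Junko, Chiyo, Hana, Kaede, Takeshi) there are 7 shares of (1/4)/7 = 1/28 each.
Living: Yoshiko, Daichi, Junko, Chiyo, Hana, Kaede, and Takeshi — each takes 1/28.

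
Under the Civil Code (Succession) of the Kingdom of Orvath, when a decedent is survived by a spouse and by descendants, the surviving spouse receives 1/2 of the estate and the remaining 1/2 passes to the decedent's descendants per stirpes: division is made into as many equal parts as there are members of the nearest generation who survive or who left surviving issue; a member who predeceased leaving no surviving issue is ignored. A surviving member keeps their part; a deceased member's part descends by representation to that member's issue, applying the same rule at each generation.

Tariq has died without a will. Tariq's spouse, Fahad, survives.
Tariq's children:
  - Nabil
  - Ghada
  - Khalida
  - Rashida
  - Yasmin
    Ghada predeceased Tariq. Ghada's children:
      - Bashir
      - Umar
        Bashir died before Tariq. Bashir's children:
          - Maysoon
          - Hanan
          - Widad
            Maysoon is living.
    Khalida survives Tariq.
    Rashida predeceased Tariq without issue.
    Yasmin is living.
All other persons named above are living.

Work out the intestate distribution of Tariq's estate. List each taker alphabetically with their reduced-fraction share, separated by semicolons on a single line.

Fahad, as surviving spouse, takes 1/2.
The remaining 1/2 passes to Tariq's descendants per stirpes.
Rashida left no surviving issue, so that branch lapses and is disregarded.
The 1/2 is divided into 4 equal shares of 1/8 among Nabil, Ghada, Khalida, Yasmin.
Nabil is living and takes 1/8.
Ghada predeceased; the 1/8 allotted to Ghada's branch passes to Ghada's issue by representation.
The 1/8 is divided into 2 equal shares of 1/16 among Bashir, Umar.
Bashir predeceased; the 1/16 allotted to Bashir's branch passes to Bashir's issue by representation.
The 1/16 is divided into 3 equal shares of 1/48 among Maysoon, Hanan, Widad.
Maysoon is living and takes 1/48.
Hanan is living and takes 1/48.
Widad is living and takes 1/48.
Umar is living and takes 1/16.
Khalida is living and takes 1/8.
Yasmin is living and takes 1/8.

Fahad 1/2; Hanan 1/48; Khalida 1/8; Maysoon 1/48; Nabil 1/8; Umar 1/16; Widad 1/48; Yasmin 1/8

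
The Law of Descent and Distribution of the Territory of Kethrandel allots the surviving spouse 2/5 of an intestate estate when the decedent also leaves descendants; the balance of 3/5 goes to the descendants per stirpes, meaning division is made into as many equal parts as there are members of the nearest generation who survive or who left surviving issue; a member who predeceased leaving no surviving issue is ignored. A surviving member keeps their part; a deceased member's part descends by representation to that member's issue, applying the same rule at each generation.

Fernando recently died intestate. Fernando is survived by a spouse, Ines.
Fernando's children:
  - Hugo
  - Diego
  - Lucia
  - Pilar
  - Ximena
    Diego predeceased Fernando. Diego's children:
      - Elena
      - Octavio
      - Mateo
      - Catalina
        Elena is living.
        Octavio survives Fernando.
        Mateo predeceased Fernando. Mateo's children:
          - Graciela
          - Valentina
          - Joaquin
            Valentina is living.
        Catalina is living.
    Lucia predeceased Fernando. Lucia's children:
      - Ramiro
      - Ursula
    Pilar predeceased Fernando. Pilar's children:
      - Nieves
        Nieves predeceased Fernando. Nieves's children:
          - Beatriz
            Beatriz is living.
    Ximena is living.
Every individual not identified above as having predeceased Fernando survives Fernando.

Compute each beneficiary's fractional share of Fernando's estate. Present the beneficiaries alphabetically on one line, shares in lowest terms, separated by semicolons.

Ines, as surviving spouse, takes 2/5.
The remaining 3/5 passes to Fernando's descendants per stirpes.
The 3/5 is divided into 5 equal shares of 3/25 among Hugo, Diego, Lucia, Pilar, Ximena.
Hugo is living and takes 3/25.
Diego predeceased; the 3/25 allotted to Diego's branch passes to Diego's issue by representation.
The 3/25 is divided into 4 equal shares of 3/100 among Elena, Octavio, Mateo, Catalina.
Elena is living and takes 3/100.
Octavio is living and takes 3/100.
Mateo predeceased; the 3/100 allotted to Mateo's branch passes to Mateo's issue by representation.
The 3/100 is divided into 3 equal shares of 1/100 among Graciela, Valentina, Joaquin.
Graciela is living and takes 1/100.
Valentina is living and takes 1/100.
Joaquin is living and takes 1/100.
Catalina is living and takes 3/100.
Lucia predeceased; the 3/25 allotted to Lucia's branch passes to Lucia's issue by representation.
The 3/25 is divided into 2 equal shares of 3/50 among Ramiro, Ursula.
Ramiro is living and takes 3/50.
Ursula is living and takes 3/50.
Pilar predeceased; the 3/25 allotted to Pilar's branch passes to Pilar's issue by representation.
Nieves's line is the sole branch at this level, so the full 3/25 passes to Nieves's issue by representation.
Beatriz is the sole taker at this level and receives the full 3/25.
Ximena is living and takes 3/25.

Beatriz 3/25; Catalina 3/100; Elena 3/100; Graciela 1/100; Hugo 3/25; Ines 2/5; Joaquin 1/100; Octavio 3/100; Ramiro 3/50; Ursula 3/50; Valentina 1/100; Ximena 3/25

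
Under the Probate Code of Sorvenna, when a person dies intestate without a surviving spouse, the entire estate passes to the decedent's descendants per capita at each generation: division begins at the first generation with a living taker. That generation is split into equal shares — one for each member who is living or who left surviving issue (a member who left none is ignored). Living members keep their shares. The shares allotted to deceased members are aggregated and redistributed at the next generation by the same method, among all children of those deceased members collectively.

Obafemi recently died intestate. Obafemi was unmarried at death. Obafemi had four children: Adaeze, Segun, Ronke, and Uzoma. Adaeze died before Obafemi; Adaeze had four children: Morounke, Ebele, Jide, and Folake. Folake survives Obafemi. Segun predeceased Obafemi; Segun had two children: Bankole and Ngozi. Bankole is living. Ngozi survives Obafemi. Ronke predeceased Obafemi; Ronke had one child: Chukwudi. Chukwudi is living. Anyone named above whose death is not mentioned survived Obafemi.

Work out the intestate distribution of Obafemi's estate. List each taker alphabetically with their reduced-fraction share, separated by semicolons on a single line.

There is no surviving spouse, so the entire estate passes to Obafemi's descendants per capita at each generation.
At generation 1 (Adaeze, Segun, Ronke, Uzoma) there are 4 shares of (1)/4 = 1/4 each.
Living: Uzoma — each takes 1/4.
Deceased: Adaeze, Segun, and Ronke. Their combined 3/4 is pooled and carried to generation 2.
At generation 2 (Morounke, Ebele, Jide, Folake, Bankole, Ngozi, Chukwudi) there are 7 shares of (3/4)/7 = 3/28 each.
Living: Morounke, Ebele, Jide, Folake, Bankole, Ngozi, and Chukwudi — each takes 3/28.

Bankole 3/28; Chukwudi 3/28; Ebele 3/28; Folake 3/28; Jide 3/28; Morounke 3/28; Ngozi 3/28; Uzoma 1/4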